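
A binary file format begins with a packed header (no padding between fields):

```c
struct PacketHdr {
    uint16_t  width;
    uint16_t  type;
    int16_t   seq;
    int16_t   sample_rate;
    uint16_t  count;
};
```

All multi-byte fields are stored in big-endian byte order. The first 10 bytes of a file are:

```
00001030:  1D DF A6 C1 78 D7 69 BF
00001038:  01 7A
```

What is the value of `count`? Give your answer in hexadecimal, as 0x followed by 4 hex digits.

`count` follows `width` (2 B), `type` (2 B), `seq` (2 B), `sample_rate` (2 B), so it starts at offset 2 + 2 + 2 + 2 = 8 and occupies 2 bytes.
Bytes at offsets 8..9: 01 7A.
In big-endian order the high byte comes first in memory.
The bytes are already most-significant first: 0x017A.

0x017A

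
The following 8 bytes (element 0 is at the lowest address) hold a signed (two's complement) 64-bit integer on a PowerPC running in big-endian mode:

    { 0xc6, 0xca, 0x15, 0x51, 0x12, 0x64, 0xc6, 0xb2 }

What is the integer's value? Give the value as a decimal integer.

-4122459070959139150

In big-endian order the high byte comes first in memory.
The bytes are already most-significant first: 0xC6CA15511264C6B2.
Top bit is set, so as a signed 64-bit value this is 0xC6CA15511264C6B2 − 2^64 = -4122459070959139150.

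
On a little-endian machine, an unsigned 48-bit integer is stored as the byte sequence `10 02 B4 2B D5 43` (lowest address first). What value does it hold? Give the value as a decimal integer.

74582840312336

Little-endian: lowest address holds the least-significant byte.
Reassemble most-significant byte first: 43 D5 2B B4 02 10 → 0x43D52BB40210.
0x43D52BB40210 = 74582840312336.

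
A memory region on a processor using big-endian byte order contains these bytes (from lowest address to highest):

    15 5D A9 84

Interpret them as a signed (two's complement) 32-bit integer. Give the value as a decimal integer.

358459780

Big-endian stores the most-significant byte at the lowest address.
The bytes are already most-significant first: 0x155DA984.
0x155DA984 = 358459780.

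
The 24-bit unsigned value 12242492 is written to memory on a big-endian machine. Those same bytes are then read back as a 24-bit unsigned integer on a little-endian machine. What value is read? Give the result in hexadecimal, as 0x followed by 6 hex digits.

12242492 in 24-bit hexadecimal is 0xBACE3C.
Stored big-endian, the bytes at ascending addresses are BA CE 3C.
Read back as little-endian, the first byte is least significant, giving 0x3CCEBA.

0x3CCEBA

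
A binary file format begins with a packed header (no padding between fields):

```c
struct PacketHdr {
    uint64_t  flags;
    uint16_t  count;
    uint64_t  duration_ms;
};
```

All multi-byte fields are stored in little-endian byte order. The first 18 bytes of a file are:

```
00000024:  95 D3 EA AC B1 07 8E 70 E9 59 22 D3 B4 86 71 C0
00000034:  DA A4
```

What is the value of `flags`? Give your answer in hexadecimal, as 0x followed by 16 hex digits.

0x708E07B1ACEAD395

`flags` is the first field, at byte offset 0, occupying 8 bytes.
Bytes at offsets 0..7: 95 D3 EA AC B1 07 8E 70.
Little-endian: lowest address holds the least-significant byte.
Reassemble most-significant byte first: 70 8E 07 B1 AC EA D3 95 → 0x708E07B1ACEAD395.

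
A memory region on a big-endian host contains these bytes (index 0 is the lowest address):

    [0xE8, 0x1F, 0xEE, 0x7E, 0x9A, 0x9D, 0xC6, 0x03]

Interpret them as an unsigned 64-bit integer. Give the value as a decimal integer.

16726349768604632579

Big-endian stores the most-significant byte at the lowest address.
The bytes are already most-significant first: 0xE81FEE7E9A9DC603.
0xE81FEE7E9A9DC603 = 16726349768604632579.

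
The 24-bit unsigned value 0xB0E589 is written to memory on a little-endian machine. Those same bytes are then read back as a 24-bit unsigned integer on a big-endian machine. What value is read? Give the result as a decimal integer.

Stored little-endian, the bytes at ascending addresses are 89 E5 B0.
Read back as big-endian, the last byte is least significant, giving 0x89E5B0.
0x89E5B0 = 9037232.

9037232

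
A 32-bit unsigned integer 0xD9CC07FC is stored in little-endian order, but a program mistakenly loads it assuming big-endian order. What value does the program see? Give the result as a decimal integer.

4228369625

Stored little-endian, the bytes at ascending addresses are FC 07 CC D9.
Read back as big-endian, the last byte is least significant, giving 0xFC07CCD9.
0xFC07CCD9 = 4228369625.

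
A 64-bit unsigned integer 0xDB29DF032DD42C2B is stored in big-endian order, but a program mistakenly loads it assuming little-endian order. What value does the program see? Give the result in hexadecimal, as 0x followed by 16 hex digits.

Stored big-endian, the bytes at ascending addresses are DB 29 DF 03 2D D4 2C 2B.
Read back as little-endian, the first byte is least significant, giving 0x2B2CD42D03DF29DB.

0x2B2CD42D03DF29DB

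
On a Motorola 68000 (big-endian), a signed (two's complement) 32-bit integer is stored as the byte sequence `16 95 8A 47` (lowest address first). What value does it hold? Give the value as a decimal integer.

Big-endian stores the most-significant byte at the lowest address.
The bytes are already most-significant first: 0x16958A47.
0x16958A47 = 378899015.

378899015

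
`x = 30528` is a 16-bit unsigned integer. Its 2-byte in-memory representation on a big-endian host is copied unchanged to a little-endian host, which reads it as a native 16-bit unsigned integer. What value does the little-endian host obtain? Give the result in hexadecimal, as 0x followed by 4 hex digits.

0x4077

30528 in 16-bit hexadecimal is 0x7740.
Stored big-endian, the bytes at ascending addresses are 77 40.
Read back as little-endian, the first byte is least significant, giving 0x4077.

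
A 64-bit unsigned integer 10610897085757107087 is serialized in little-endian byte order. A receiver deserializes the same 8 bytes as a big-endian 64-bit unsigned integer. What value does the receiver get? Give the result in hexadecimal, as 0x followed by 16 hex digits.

10610897085757107087 in 64-bit hexadecimal is 0x93417AAE38C7AB8F.
Stored little-endian, the bytes at ascending addresses are 8F AB C7 38 AE 7A 41 93.
Read back as big-endian, the last byte is least significant, giving 0x8FABC738AE7A4193.

0x8FABC738AE7A4193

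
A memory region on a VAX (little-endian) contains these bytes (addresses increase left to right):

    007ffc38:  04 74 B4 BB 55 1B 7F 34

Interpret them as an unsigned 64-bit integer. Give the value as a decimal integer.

3782772267049841668

Little-endian stores the least-significant byte at the lowest address.
Reassemble most-significant byte first: 34 7F 1B 55 BB B4 74 04 → 0x347F1B55BBB47404.
0x347F1B55BBB47404 = 3782772267049841668.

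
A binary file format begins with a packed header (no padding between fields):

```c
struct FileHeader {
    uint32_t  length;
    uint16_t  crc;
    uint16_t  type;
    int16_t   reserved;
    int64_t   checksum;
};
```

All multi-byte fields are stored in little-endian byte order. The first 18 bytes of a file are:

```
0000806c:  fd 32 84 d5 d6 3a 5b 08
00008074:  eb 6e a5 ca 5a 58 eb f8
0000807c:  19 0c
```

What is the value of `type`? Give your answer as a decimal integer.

`type` follows `length` (4 B), `crc` (2 B), so it starts at offset 4 + 2 = 6 and occupies 2 bytes.
Bytes at offsets 6..7: 5B 08.
Little-endian stores the least-significant byte at the lowest address.
Reassemble most-significant byte first: 08 5B → 0x085B.
0x085B = 2139.

2139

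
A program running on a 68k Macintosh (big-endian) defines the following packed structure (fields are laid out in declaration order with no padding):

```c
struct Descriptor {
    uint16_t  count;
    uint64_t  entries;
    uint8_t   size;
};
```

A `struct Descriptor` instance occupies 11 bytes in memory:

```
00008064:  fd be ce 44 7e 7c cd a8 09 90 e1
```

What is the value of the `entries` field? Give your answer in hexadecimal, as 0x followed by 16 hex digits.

0xCE447E7CCDA80990

`entries` follows `count` (2 bytes), so it starts at byte offset 2 and occupies 8 bytes.
Bytes at offsets 2..9: CE 44 7E 7C CD A8 09 90.
In big-endian order the high byte comes first in memory.
The bytes are already most-significant first: 0xCE447E7CCDA80990.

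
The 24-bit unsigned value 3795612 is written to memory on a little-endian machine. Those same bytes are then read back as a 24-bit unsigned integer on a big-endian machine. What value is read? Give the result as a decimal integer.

10283577

3795612 in 24-bit hexadecimal is 0x39EA9C.
Stored little-endian, the bytes at ascending addresses are 9C EA 39.
Read back as big-endian, the last byte is least significant, giving 0x9CEA39.
0x9CEA39 = 10283577.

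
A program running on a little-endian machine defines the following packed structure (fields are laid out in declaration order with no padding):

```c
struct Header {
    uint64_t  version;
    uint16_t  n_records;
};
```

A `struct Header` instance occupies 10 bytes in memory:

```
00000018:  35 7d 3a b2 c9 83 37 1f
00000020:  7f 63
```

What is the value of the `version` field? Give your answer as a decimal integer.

2249411441196694837

`version` is the first field, at byte offset 0, occupying 8 bytes.
Bytes at offsets 0..7: 35 7D 3A B2 C9 83 37 1F.
In little-endian order the low byte comes first in memory.
Reassemble most-significant byte first: 1F 37 83 C9 B2 3A 7D 35 → 0x1F3783C9B23A7D35.
0x1F3783C9B23A7D35 = 2249411441196694837.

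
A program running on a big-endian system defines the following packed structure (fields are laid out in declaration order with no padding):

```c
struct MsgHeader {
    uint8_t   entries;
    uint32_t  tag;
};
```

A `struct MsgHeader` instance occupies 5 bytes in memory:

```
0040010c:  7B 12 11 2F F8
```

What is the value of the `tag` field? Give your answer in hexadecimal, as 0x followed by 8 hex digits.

`tag` follows `entries` (1 byte), so it starts at byte offset 1 and occupies 4 bytes.
Bytes at offsets 1..4: 12 11 2F F8.
Big-endian stores the most-significant byte at the lowest address.
The bytes are already most-significant first: 0x12112FF8.

0x12112FF8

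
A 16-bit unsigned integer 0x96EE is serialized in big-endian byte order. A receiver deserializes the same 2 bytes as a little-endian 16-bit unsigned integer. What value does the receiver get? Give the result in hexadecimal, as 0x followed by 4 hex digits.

0xEE96

Stored big-endian, the bytes at ascending addresses are 96 EE.
Read back as little-endian, the first byte is least significant, giving 0xEE96.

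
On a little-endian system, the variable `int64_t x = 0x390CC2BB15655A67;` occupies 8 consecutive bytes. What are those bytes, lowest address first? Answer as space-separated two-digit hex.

Split into bytes (most-significant first): 39 0C C2 BB 15 65 5A 67.
In little-endian order the low byte comes first in memory.
So at ascending addresses the bytes are 67 5A 65 15 BB C2 0C 39.

67 5A 65 15 BB C2 0C 39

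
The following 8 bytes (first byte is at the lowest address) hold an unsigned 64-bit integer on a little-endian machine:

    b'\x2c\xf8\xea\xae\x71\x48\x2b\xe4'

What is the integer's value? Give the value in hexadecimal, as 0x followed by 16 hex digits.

Little-endian: lowest address holds the least-significant byte.
Reassemble most-significant byte first: E4 2B 48 71 AE EA F8 2C → 0xE42B4871AEEAF82C.

0xE42B4871AEEAF82C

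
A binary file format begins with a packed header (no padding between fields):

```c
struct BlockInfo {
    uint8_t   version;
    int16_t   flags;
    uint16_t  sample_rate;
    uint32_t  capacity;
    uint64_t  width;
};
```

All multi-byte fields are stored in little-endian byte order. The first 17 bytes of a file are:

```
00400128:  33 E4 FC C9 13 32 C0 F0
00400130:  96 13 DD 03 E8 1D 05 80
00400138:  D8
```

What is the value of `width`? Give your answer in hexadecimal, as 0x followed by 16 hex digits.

0xD880051DE803DD13

`width` follows `version` (1 B), `flags` (2 B), `sample_rate` (2 B), `capacity` (4 B), so it starts at offset 1 + 2 + 2 + 4 = 9 and occupies 8 bytes.
Bytes at offsets 9..16: 13 DD 03 E8 1D 05 80 D8.
In little-endian order the low byte comes first in memory.
Reassemble most-significant byte first: D8 80 05 1D E8 03 DD 13 → 0xD880051DE803DD13.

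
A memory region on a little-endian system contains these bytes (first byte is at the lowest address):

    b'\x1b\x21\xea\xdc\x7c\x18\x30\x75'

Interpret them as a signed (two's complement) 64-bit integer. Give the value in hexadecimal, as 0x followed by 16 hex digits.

0x7530187CDCEA211B

In little-endian order the low byte comes first in memory.
Reassemble most-significant byte first: 75 30 18 7C DC EA 21 1B → 0x7530187CDCEA211B.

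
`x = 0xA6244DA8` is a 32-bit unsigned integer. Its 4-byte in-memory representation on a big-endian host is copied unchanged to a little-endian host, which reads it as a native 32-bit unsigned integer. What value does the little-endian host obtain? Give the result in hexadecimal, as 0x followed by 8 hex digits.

Stored big-endian, the bytes at ascending addresses are A6 24 4D A8.
Read back as little-endian, the first byte is least significant, giving 0xA84D24A6.

0xA84D24A6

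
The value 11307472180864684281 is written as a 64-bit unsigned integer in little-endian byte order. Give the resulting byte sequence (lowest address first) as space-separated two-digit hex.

F9 10 0D F8 09 36 EC 9C

11307472180864684281 in hexadecimal, padded to 64 bits, is 0x9CEC3609F80D10F9.
Split into bytes (most-significant first): 9C EC 36 09 F8 0D 10 F9.
Little-endian: lowest address holds the least-significant byte.
So at ascending addresses the bytes are F9 10 0D F8 09 36 EC 9C.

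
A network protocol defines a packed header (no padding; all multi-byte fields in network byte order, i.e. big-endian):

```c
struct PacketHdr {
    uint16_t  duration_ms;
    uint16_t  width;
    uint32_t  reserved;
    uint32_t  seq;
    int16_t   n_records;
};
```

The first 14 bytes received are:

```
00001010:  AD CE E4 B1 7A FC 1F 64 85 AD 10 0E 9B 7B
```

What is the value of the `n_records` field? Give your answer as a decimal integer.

-25733

`n_records` follows `duration_ms` (2 B), `width` (2 B), `reserved` (4 B), `seq` (4 B), so it starts at offset 2 + 2 + 4 + 4 = 12 and occupies 2 bytes.
Bytes at offsets 12..13: 9B 7B.
In big-endian order the high byte comes first in memory.
The bytes are already most-significant first: 0x9B7B.
Top bit is set, so as a signed 16-bit value this is 0x9B7B − 2^16 = -25733.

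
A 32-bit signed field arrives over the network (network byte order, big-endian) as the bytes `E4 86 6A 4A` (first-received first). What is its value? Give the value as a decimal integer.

-460953014

Big-endian stores the most-significant byte at the lowest address.
The bytes are already most-significant first: 0xE4866A4A.
Top bit is set, so as a signed 32-bit value this is 0xE4866A4A − 2^32 = -460953014.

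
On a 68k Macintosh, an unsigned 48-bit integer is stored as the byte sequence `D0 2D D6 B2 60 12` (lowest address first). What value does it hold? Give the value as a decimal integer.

228895294119954

In big-endian order the high byte comes first in memory.
The bytes are already most-significant first: 0xD02DD6B26012.
0xD02DD6B26012 = 228895294119954.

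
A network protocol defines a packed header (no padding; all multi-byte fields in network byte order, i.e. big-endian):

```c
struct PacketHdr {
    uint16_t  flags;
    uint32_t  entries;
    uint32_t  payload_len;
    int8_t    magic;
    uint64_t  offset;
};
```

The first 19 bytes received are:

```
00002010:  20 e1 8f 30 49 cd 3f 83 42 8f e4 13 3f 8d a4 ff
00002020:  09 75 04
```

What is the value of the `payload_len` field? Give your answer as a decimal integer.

1065566863

`payload_len` follows `flags` (2 B), `entries` (4 B), so it starts at offset 2 + 4 = 6 and occupies 4 bytes.
Bytes at offsets 6..9: 3F 83 42 8F.
Big-endian: lowest address holds the most-significant byte.
The bytes are already most-significant first: 0x3F83428F.
0x3F83428F = 1065566863.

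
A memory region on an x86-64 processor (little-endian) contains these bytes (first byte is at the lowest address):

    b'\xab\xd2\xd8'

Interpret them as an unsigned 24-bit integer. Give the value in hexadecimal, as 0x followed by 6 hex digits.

0xD8D2AB

Little-endian: lowest address holds the least-significant byte.
Reassemble most-significant byte first: D8 D2 AB → 0xD8D2AB.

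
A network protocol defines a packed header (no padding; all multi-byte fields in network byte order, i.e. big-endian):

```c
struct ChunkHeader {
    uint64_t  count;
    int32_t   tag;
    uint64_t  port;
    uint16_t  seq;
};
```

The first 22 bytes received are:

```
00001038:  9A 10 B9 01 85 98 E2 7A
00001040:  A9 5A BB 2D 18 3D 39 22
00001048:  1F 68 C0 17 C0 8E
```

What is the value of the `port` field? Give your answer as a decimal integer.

`port` follows `count` (8 B), `tag` (4 B), so it starts at offset 8 + 4 = 12 and occupies 8 bytes.
Bytes at offsets 12..19: 18 3D 39 22 1F 68 C0 17.
In big-endian order the high byte comes first in memory.
The bytes are already most-significant first: 0x183D39221F68C017.
0x183D39221F68C017 = 1746615049208250391.

1746615049208250391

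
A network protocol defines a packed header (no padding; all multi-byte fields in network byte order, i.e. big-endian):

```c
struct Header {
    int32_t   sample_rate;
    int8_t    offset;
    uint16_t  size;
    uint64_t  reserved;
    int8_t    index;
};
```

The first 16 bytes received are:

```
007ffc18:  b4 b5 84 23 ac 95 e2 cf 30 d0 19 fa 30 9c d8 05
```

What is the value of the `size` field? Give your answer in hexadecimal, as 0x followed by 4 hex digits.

`size` follows `sample_rate` (4 B), `offset` (1 B), so it starts at offset 4 + 1 = 5 and occupies 2 bytes.
Bytes at offsets 5..6: 95 E2.
Big-endian stores the most-significant byte at the lowest address.
The bytes are already most-significant first: 0x95E2.

0x95E2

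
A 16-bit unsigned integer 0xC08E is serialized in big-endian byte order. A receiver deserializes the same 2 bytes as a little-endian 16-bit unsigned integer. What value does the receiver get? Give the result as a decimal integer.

36544

Stored big-endian, the bytes at ascending addresses are C0 8E.
Read back as little-endian, the first byte is least significant, giving 0x8EC0.
0x8EC0 = 36544.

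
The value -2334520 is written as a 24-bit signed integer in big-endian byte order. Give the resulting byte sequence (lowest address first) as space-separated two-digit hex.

DC 60 C8

Two's complement of -2334520 in 24 bits: 2334520 = 0x239F38; invert → 0xDC60C7; add 1 → 0xDC60C8.
Split into bytes (most-significant first): DC 60 C8.
Big-endian stores the most-significant byte at the lowest address.
So the memory order matches the most-significant-first order: DC 60 C8.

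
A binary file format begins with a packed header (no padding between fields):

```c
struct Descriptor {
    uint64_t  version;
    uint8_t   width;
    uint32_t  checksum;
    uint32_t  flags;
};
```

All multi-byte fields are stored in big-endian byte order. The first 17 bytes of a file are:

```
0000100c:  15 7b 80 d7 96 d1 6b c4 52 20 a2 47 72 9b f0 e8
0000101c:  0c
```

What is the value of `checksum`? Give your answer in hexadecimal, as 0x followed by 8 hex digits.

`checksum` follows `version` (8 B), `width` (1 B), so it starts at offset 8 + 1 = 9 and occupies 4 bytes.
Bytes at offsets 9..12: 20 A2 47 72.
Big-endian: lowest address holds the most-significant byte.
The bytes are already most-significant first: 0x20A24772.

0x20A24772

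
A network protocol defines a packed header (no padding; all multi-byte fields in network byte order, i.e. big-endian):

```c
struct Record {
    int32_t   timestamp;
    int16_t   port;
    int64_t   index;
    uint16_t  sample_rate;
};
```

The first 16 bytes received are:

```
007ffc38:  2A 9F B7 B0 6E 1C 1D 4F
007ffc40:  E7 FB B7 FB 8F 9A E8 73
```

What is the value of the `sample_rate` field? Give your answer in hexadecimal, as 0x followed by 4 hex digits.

`sample_rate` follows `timestamp` (4 B), `port` (2 B), `index` (8 B), so it starts at offset 4 + 2 + 8 = 14 and occupies 2 bytes.
Bytes at offsets 14..15: E8 73.
Big-endian: lowest address holds the most-significant byte.
The bytes are already most-significant first: 0xE873.

0xE873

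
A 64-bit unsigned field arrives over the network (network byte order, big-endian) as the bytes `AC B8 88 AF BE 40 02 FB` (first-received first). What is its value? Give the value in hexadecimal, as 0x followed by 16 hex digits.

0xACB888AFBE4002FB

In big-endian order the high byte comes first in memory.
The bytes are already most-significant first: 0xACB888AFBE4002FB.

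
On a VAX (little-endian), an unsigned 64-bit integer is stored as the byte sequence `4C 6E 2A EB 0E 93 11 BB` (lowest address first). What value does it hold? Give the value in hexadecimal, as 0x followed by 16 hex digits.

Little-endian: lowest address holds the least-significant byte.
Reassemble most-significant byte first: BB 11 93 0E EB 2A 6E 4C → 0xBB11930EEB2A6E4C.

0xBB11930EEB2A6E4C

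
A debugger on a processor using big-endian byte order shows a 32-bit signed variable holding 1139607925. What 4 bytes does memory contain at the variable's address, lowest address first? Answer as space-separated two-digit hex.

1139607925 in hexadecimal, padded to 32 bits, is 0x43ED0975.
Split into bytes (most-significant first): 43 ED 09 75.
In big-endian order the high byte comes first in memory.
So the memory order matches the most-significant-first order: 43 ED 09 75.

43 ED 09 75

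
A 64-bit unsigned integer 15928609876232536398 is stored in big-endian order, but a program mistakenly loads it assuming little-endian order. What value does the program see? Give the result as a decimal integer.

5656977421950914013

15928609876232536398 in 64-bit hexadecimal is 0xDD0DCA49FE9E814E.
Stored big-endian, the bytes at ascending addresses are DD 0D CA 49 FE 9E 81 4E.
Read back as little-endian, the first byte is least significant, giving 0x4E819EFE49CA0DDD.
0x4E819EFE49CA0DDD = 5656977421950914013.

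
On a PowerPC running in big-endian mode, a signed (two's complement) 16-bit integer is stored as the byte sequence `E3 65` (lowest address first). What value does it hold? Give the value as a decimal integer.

Big-endian: lowest address holds the most-significant byte.
The bytes are already most-significant first: 0xE365.
Top bit is set, so as a signed 16-bit value this is 0xE365 − 2^16 = -7323.

-7323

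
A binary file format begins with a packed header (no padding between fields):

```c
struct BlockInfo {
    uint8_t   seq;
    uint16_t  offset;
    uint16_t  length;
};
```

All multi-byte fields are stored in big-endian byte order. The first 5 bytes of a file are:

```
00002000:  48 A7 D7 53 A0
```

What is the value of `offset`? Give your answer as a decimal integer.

`offset` follows `seq` (1 byte), so it starts at byte offset 1 and occupies 2 bytes.
Bytes at offsets 1..2: A7 D7.
In big-endian order the high byte comes first in memory.
The bytes are already most-significant first: 0xA7D7.
0xA7D7 = 42967.

42967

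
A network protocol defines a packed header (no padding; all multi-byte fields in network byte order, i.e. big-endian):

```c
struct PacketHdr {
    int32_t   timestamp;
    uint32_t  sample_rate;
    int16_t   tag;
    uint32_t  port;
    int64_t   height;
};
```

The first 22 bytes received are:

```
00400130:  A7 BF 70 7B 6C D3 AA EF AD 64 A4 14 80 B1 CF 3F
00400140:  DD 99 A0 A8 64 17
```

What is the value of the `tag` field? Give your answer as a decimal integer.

-21148

`tag` follows `timestamp` (4 B), `sample_rate` (4 B), so it starts at offset 4 + 4 = 8 and occupies 2 bytes.
Bytes at offsets 8..9: AD 64.
In big-endian order the high byte comes first in memory.
The bytes are already most-significant first: 0xAD64.
Top bit is set, so as a signed 16-bit value this is 0xAD64 − 2^16 = -21148.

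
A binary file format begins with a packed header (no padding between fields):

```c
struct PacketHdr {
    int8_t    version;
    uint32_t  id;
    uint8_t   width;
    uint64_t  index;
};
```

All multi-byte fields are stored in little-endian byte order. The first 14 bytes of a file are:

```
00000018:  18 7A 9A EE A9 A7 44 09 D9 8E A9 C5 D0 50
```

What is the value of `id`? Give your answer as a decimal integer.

2850986618

`id` follows `version` (1 byte), so it starts at byte offset 1 and occupies 4 bytes.
Bytes at offsets 1..4: 7A 9A EE A9.
Little-endian stores the least-significant byte at the lowest address.
Reassemble most-significant byte first: A9 EE 9A 7A → 0xA9EE9A7A.
0xA9EE9A7A = 2850986618.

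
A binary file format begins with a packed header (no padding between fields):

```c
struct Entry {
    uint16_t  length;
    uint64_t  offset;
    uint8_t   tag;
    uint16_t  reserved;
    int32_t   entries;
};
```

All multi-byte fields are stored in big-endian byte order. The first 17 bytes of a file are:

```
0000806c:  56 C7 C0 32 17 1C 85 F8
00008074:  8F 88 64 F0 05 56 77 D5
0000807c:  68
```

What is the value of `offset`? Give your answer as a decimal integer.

13849157215391879048

`offset` follows `length` (2 bytes), so it starts at byte offset 2 and occupies 8 bytes.
Bytes at offsets 2..9: C0 32 17 1C 85 F8 8F 88.
Big-endian: lowest address holds the most-significant byte.
The bytes are already most-significant first: 0xC032171C85F88F88.
0xC032171C85F88F88 = 13849157215391879048.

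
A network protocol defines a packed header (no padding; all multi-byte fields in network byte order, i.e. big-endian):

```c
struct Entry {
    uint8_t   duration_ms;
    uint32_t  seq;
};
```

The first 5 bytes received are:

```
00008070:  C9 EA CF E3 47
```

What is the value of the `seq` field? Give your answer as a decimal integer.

3939492679

`seq` follows `duration_ms` (1 byte), so it starts at byte offset 1 and occupies 4 bytes.
Bytes at offsets 1..4: EA CF E3 47.
Big-endian: lowest address holds the most-significant byte.
The bytes are already most-significant first: 0xEACFE347.
0xEACFE347 = 3939492679.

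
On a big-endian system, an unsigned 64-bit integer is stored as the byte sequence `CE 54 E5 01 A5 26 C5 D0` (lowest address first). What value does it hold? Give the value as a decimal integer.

14867760065085359568

Big-endian stores the most-significant byte at the lowest address.
The bytes are already most-significant first: 0xCE54E501A526C5D0.
0xCE54E501A526C5D0 = 14867760065085359568.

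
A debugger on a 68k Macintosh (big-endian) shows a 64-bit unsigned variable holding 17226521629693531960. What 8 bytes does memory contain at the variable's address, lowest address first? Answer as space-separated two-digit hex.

17226521629693531960 in hexadecimal, padded to 64 bits, is 0xEF10E626F5775738.
Split into bytes (most-significant first): EF 10 E6 26 F5 77 57 38.
Big-endian: lowest address holds the most-significant byte.
So the memory order matches the most-significant-first order: EF 10 E6 26 F5 77 57 38.

EF 10 E6 26 F5 77 57 38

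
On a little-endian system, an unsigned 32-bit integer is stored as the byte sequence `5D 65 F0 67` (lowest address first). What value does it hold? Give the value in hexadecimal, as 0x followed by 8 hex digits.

0x67F0655D

Little-endian stores the least-significant byte at the lowest address.
Reassemble most-significant byte first: 67 F0 65 5D → 0x67F0655D.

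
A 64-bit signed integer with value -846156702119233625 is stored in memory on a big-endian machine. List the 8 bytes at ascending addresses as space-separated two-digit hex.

Two's complement of -846156702119233625 in 64 bits: 846156702119233625 = 0x0BBE270996220859; invert → 0xF441D8F669DDF7A6; add 1 → 0xF441D8F669DDF7A7.
Split into bytes (most-significant first): F4 41 D8 F6 69 DD F7 A7.
In big-endian order the high byte comes first in memory.
So the memory order matches the most-significant-first order: F4 41 D8 F6 69 DD F7 A7.

F4 41 D8 F6 69 DD F7 A7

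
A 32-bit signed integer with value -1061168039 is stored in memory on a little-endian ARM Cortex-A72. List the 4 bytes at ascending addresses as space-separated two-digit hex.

59 DC BF C0

Two's complement of -1061168039 in 32 bits: 1061168039 = 0x3F4023A7; invert → 0xC0BFDC58; add 1 → 0xC0BFDC59.
Split into bytes (most-significant first): C0 BF DC 59.
Little-endian stores the least-significant byte at the lowest address.
So at ascending addresses the bytes are 59 DC BF C0.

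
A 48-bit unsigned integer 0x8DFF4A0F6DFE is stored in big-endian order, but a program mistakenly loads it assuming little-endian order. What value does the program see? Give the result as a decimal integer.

279744361463693

Stored big-endian, the bytes at ascending addresses are 8D FF 4A 0F 6D FE.
Read back as little-endian, the first byte is least significant, giving 0xFE6D0F4AFF8D.
0xFE6D0F4AFF8D = 279744361463693.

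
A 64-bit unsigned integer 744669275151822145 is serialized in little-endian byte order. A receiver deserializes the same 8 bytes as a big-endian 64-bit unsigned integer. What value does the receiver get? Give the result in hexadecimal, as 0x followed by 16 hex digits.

0x416D92A4C298550A

744669275151822145 in 64-bit hexadecimal is 0x0A5598C2A4926D41.
Stored little-endian, the bytes at ascending addresses are 41 6D 92 A4 C2 98 55 0A.
Read back as big-endian, the last byte is least significant, giving 0x416D92A4C298550A.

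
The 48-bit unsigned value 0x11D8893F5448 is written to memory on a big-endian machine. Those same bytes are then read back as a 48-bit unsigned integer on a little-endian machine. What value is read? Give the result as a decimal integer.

Stored big-endian, the bytes at ascending addresses are 11 D8 89 3F 54 48.
Read back as little-endian, the first byte is least significant, giving 0x48543F89D811.
0x48543F89D811 = 79526680451089.

79526680451089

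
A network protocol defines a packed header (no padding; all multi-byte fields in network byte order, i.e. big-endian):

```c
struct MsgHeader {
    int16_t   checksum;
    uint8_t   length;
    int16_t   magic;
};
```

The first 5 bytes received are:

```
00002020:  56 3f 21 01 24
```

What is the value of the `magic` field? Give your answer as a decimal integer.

292

`magic` follows `checksum` (2 B), `length` (1 B), so it starts at offset 2 + 1 = 3 and occupies 2 bytes.
Bytes at offsets 3..4: 01 24.
Big-endian: lowest address holds the most-significant byte.
The bytes are already most-significant first: 0x0124.
0x0124 = 292.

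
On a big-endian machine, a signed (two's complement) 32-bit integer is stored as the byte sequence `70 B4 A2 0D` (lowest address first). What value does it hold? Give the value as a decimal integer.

In big-endian order the high byte comes first in memory.
The bytes are already most-significant first: 0x70B4A20D.
0x70B4A20D = 1890886157.

1890886157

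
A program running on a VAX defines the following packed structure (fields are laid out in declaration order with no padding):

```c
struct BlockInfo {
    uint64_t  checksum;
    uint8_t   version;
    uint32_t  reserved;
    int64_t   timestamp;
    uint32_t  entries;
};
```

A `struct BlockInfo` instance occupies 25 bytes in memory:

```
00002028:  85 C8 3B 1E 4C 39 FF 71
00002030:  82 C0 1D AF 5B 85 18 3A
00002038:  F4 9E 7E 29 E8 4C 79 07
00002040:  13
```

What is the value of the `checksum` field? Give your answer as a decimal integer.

8214347244434606213

`checksum` is the first field, at byte offset 0, occupying 8 bytes.
Bytes at offsets 0..7: 85 C8 3B 1E 4C 39 FF 71.
Little-endian stores the least-significant byte at the lowest address.
Reassemble most-significant byte first: 71 FF 39 4C 1E 3B C8 85 → 0x71FF394C1E3BC885.
0x71FF394C1E3BC885 = 8214347244434606213.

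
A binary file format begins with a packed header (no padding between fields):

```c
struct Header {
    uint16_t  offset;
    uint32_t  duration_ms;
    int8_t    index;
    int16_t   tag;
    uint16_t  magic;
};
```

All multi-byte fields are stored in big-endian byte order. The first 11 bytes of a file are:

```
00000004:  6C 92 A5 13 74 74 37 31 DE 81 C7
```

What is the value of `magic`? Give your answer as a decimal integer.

`magic` follows `offset` (2 B), `duration_ms` (4 B), `index` (1 B), `tag` (2 B), so it starts at offset 2 + 4 + 1 + 2 = 9 and occupies 2 bytes.
Bytes at offsets 9..10: 81 C7.
Big-endian stores the most-significant byte at the lowest address.
The bytes are already most-significant first: 0x81C7.
0x81C7 = 33223.

33223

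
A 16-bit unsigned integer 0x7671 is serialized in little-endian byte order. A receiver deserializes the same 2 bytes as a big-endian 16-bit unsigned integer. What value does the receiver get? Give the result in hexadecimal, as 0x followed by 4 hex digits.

Stored little-endian, the bytes at ascending addresses are 71 76.
Read back as big-endian, the last byte is least significant, giving 0x7176.

0x7176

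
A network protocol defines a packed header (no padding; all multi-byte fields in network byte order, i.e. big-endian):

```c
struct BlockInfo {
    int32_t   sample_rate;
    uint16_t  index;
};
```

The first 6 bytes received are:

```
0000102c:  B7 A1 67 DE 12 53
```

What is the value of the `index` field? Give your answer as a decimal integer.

`index` follows `sample_rate` (4 bytes), so it starts at byte offset 4 and occupies 2 bytes.
Bytes at offsets 4..5: 12 53.
Big-endian stores the most-significant byte at the lowest address.
The bytes are already most-significant first: 0x1253.
0x1253 = 4691.

4691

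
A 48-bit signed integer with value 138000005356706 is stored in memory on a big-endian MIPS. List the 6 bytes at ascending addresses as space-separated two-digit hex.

138000005356706 in hexadecimal, padded to 48 bits, is 0x7D82A14C5CA2.
Split into bytes (most-significant first): 7D 82 A1 4C 5C A2.
Big-endian stores the most-significant byte at the lowest address.
So the memory order matches the most-significant-first order: 7D 82 A1 4C 5C A2.

7D 82 A1 4C 5C A2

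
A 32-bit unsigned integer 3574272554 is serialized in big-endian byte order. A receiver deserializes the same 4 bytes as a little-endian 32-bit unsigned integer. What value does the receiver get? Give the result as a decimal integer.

3574272554 in 32-bit hexadecimal is 0xD50B122A.
Stored big-endian, the bytes at ascending addresses are D5 0B 12 2A.
Read back as little-endian, the first byte is least significant, giving 0x2A120BD5.
0x2A120BD5 = 705825749.

705825749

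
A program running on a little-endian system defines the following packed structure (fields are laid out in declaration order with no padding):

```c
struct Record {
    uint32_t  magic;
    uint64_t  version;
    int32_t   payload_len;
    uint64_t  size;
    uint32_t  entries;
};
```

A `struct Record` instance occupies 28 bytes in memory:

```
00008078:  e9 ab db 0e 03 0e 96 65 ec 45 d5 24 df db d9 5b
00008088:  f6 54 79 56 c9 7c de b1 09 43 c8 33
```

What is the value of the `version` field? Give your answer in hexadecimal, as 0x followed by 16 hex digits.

`version` follows `magic` (4 bytes), so it starts at byte offset 4 and occupies 8 bytes.
Bytes at offsets 4..11: 03 0E 96 65 EC 45 D5 24.
In little-endian order the low byte comes first in memory.
Reassemble most-significant byte first: 24 D5 45 EC 65 96 0E 03 → 0x24D545EC65960E03.

0x24D545EC65960E03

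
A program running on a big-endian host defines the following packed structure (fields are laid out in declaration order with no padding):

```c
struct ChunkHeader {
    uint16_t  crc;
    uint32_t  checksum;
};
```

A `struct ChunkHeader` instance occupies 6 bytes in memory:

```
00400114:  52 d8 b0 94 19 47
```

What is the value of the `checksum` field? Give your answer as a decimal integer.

2962495815

`checksum` follows `crc` (2 bytes), so it starts at byte offset 2 and occupies 4 bytes.
Bytes at offsets 2..5: B0 94 19 47.
In big-endian order the high byte comes first in memory.
The bytes are already most-significant first: 0xB0941947.
0xB0941947 = 2962495815.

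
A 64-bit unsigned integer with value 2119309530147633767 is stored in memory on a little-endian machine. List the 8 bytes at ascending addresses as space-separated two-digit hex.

2119309530147633767 in hexadecimal, padded to 64 bits, is 0x1D694CCA018CBA67.
Split into bytes (most-significant first): 1D 69 4C CA 01 8C BA 67.
In little-endian order the low byte comes first in memory.
So at ascending addresses the bytes are 67 BA 8C 01 CA 4C 69 1D.

67 BA 8C 01 CA 4C 69 1D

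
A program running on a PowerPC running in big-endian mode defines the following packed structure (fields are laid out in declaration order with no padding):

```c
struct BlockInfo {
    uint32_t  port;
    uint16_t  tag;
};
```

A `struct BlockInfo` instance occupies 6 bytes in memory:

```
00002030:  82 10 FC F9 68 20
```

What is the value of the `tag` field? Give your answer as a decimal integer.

`tag` follows `port` (4 bytes), so it starts at byte offset 4 and occupies 2 bytes.
Bytes at offsets 4..5: 68 20.
Big-endian: lowest address holds the most-significant byte.
The bytes are already most-significant first: 0x6820.
0x6820 = 26656.

26656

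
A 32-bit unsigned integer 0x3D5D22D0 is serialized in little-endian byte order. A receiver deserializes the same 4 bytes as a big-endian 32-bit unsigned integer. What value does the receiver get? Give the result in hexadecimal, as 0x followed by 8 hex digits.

0xD0225D3D

Stored little-endian, the bytes at ascending addresses are D0 22 5D 3D.
Read back as big-endian, the last byte is least significant, giving 0xD0225D3D.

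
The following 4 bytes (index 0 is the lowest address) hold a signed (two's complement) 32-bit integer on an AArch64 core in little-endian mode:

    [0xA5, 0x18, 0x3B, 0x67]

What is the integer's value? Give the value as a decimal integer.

In little-endian order the low byte comes first in memory.
Reassemble most-significant byte first: 67 3B 18 A5 → 0x673B18A5.
0x673B18A5 = 1731926181.

1731926181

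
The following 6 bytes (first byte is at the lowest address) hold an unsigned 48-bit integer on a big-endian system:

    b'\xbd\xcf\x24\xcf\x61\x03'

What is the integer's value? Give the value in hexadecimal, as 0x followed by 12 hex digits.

0xBDCF24CF6103

Big-endian stores the most-significant byte at the lowest address.
The bytes are already most-significant first: 0xBDCF24CF6103.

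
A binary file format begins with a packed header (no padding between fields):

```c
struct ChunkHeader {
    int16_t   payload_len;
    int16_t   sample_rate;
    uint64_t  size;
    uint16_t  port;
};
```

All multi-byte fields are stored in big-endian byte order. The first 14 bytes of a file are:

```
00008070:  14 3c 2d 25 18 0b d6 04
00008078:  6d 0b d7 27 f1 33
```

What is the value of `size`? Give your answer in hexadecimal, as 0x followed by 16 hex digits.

0x180BD6046D0BD727

`size` follows `payload_len` (2 B), `sample_rate` (2 B), so it starts at offset 2 + 2 = 4 and occupies 8 bytes.
Bytes at offsets 4..11: 18 0B D6 04 6D 0B D7 27.
Big-endian: lowest address holds the most-significant byte.
The bytes are already most-significant first: 0x180BD6046D0BD727.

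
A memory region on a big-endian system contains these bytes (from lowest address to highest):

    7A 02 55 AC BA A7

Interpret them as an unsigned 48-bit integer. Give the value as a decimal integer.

134150445906599

Big-endian: lowest address holds the most-significant byte.
The bytes are already most-significant first: 0x7A0255ACBAA7.
0x7A0255ACBAA7 = 134150445906599.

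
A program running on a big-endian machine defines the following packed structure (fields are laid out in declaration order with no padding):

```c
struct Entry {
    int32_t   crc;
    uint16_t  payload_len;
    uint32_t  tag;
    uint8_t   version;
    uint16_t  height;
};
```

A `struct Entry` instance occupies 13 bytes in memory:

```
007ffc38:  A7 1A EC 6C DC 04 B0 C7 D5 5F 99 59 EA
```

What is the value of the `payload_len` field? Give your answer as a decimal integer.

`payload_len` follows `crc` (4 bytes), so it starts at byte offset 4 and occupies 2 bytes.
Bytes at offsets 4..5: DC 04.
Big-endian: lowest address holds the most-significant byte.
The bytes are already most-significant first: 0xDC04.
0xDC04 = 56324.

56324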